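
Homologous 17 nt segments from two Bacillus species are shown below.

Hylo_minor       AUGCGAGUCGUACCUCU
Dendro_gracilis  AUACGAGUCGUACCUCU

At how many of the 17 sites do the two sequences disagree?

1

Differing sites — 3:G/A.
That gives 1 mismatch out of 17 aligned sites, so the Hamming distance is 1.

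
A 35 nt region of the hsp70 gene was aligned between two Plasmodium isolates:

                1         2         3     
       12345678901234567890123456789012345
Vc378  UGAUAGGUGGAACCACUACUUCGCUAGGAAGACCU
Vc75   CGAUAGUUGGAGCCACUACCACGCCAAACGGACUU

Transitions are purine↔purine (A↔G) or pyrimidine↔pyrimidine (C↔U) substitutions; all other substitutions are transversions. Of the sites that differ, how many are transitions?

8

The sequences differ at positions 1 (U/C, transition), 7 (G/U, transversion), 12 (A/G, transition), 20 (U/C, transition), 21 (U/A, transversion), 25 (U/C, transition), 27 (G/A, transition), 28 (G/A, transition), 29 (A/C, transversion), 30 (A/G, transition), 34 (C/U, transition).
Of the 11 differences, 8 transitions and 3 transversions, so the answer is 8.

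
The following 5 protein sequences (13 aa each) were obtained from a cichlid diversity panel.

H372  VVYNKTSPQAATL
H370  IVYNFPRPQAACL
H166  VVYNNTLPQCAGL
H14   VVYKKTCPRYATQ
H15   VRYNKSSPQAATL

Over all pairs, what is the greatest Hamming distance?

9

Pairwise Hamming distances:
  H372 vs H370: 5
  H372 vs H166: 4
  H372 vs H14: 5
  H372 vs H15: 2
  H370 vs H166: 6
  H370 vs H14: 9
  H370 vs H15: 6
  H166 vs H14: 7
  H166 vs H15: 6
  H14 vs H15: 7
The largest is 9, between H370 and H14.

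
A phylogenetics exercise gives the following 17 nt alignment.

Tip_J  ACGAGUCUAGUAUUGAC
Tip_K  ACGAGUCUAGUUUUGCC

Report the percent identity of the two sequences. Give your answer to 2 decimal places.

88.24%

Mismatches occur at site 12 (A↔U), site 16 (A↔C).
15 of the 17 sites match, so the percent identity is 15/17 × 100 = 88.24%.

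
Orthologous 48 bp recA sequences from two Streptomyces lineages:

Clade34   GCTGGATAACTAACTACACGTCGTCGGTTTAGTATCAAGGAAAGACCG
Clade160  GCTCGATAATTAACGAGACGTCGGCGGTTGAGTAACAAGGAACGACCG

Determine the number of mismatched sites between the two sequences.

8

Differing sites — 4:G/C; 10:C/T; 15:T/G; 17:C/G; 24:T/G; 30:T/G; 35:T/A; 43:A/C.
That gives 8 mismatches out of 48 aligned sites, so the Hamming distance is 8.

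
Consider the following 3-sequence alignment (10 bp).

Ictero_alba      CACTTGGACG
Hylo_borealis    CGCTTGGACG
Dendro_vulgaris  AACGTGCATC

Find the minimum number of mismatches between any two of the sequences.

Pairwise Hamming distances:
  Ictero_alba vs Hylo_borealis: 1
  Ictero_alba vs Dendro_vulgaris: 5
  Hylo_borealis vs Dendro_vulgaris: 6
The smallest is 1, between Ictero_alba and Hylo_borealis.

1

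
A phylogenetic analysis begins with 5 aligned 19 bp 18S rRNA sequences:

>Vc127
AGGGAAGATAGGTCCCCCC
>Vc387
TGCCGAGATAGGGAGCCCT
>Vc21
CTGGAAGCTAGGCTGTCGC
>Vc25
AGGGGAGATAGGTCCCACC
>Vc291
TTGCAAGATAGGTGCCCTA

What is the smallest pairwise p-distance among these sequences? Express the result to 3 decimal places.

Pairwise Hamming distances:
  Vc127 vs Vc387: 8
  Vc127 vs Vc21: 8
  Vc127 vs Vc25: 2
  Vc127 vs Vc291: 6
  Vc387 vs Vc21: 11
  Vc387 vs Vc25: 8
  Vc387 vs Vc291: 8
  Vc21 vs Vc25: 10
  Vc21 vs Vc291: 9
  Vc25 vs Vc291: 8
The smallest is 2 mismatches, between Vc127 and Vc25; p = 2/19 = 0.105.

0.105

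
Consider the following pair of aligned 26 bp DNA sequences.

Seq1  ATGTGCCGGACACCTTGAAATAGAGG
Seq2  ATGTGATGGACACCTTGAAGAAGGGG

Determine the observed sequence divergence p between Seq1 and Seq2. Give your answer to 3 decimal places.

0.192

Differing sites — 6:C/A; 7:C/T; 20:A/G; 21:T/A; 24:A/G.
There are 5 differences over 26 sites, so p = 5/26 = 0.192.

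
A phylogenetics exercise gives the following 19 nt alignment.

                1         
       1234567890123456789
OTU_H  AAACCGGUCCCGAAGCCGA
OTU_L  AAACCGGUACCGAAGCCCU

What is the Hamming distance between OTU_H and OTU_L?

Mismatches occur at site 9 (C→A), site 18 (G→C), site 19 (A→U).
That gives 3 mismatches out of 19 aligned sites, so the Hamming distance is 3.

3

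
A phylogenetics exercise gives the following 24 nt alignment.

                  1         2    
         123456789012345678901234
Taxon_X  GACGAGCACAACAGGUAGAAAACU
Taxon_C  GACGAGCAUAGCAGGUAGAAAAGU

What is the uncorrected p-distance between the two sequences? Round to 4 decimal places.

Mismatches occur at site 9 (C↔U), site 11 (A↔G), site 23 (C↔G).
There are 3 differences over 24 sites, so p = 3/24 = 0.1250.

0.1250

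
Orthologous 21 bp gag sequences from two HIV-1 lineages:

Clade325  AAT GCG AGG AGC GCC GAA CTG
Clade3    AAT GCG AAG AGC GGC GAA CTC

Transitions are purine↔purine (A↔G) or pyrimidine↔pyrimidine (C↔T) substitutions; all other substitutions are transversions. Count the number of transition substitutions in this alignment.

The sequences differ at positions 8 (G/A, transition), 14 (C/G, transversion), 21 (G/C, transversion).
Of the 3 differences, 1 transition and 2 transversions, so the answer is 1.

1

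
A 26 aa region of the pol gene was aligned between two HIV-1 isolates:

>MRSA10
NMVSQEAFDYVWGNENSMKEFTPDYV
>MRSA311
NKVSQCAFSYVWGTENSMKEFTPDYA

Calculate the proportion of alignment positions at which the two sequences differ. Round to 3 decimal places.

The sequences differ at positions 2 (M/K), 6 (E/C), 9 (D/S), 14 (N/T), 26 (V/A).
There are 5 differences over 26 sites, so p = 5/26 = 0.192.

0.192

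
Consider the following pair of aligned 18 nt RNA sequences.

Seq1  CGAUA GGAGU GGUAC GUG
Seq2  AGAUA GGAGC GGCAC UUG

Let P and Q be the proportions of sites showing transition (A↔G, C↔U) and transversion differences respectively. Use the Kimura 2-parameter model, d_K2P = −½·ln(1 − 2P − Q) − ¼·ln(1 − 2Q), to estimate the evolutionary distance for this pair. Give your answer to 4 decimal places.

0.2656

Differing sites — 1:C/A (Tv); 10:U/C (Ti); 13:U/C (Ti); 16:G/U (Tv).
Of the 4 differences, 2 transitions and 2 transversions over 18 sites: P = 2/18 = 0.111111, Q = 2/18 = 0.111111.
d = −0.5·ln(0.666667) − 0.25·ln(0.777778) = −0.5·(-0.405465) − 0.25·(-0.251314) = 0.2656.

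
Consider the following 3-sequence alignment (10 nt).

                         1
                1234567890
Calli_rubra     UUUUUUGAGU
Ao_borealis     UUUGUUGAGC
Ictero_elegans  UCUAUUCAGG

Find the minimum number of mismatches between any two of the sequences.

2

Pairwise Hamming distances:
  Calli_rubra vs Ao_borealis: 2
  Calli_rubra vs Ictero_elegans: 4
  Ao_borealis vs Ictero_elegans: 4
The smallest is 2, between Calli_rubra and Ao_borealis.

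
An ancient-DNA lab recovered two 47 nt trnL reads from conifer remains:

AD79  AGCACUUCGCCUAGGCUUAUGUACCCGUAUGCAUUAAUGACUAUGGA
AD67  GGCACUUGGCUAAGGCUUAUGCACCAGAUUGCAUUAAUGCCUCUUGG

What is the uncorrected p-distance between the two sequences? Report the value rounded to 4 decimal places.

0.2553

Mismatches occur at site 1 (A→G), site 8 (C→G), site 11 (C→U), site 12 (U→A), site 22 (U→C), site 26 (C→A), site 28 (U→A), site 29 (A→U), site 40 (A→C), site 43 (A→C), site 45 (G→U), site 47 (A→G).
There are 12 differences over 47 sites, so p = 12/47 = 0.2553.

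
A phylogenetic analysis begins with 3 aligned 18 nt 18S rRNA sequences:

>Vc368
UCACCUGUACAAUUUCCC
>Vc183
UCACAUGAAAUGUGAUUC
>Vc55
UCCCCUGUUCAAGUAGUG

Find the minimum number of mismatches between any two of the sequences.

Pairwise Hamming distances:
  Vc368 vs Vc183: 9
  Vc368 vs Vc55: 7
  Vc183 vs Vc55: 11
The smallest is 7, between Vc368 and Vc55.

7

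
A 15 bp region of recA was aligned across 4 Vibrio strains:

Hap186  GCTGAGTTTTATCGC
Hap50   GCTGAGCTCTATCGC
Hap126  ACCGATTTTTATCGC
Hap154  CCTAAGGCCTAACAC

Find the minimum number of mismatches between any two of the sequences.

2

Pairwise Hamming distances:
  Hap186 vs Hap50: 2
  Hap186 vs Hap126: 3
  Hap186 vs Hap154: 7
  Hap50 vs Hap126: 5
  Hap50 vs Hap154: 6
  Hap126 vs Hap154: 9
The smallest is 2, between Hap186 and Hap50.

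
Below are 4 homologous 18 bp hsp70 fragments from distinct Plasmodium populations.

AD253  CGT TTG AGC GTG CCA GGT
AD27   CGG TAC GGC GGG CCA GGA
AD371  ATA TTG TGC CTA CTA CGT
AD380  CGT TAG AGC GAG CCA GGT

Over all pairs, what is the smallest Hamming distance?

2

Pairwise Hamming distances:
  AD253 vs AD27: 6
  AD253 vs AD371: 8
  AD253 vs AD380: 2
  AD27 vs AD371: 12
  AD27 vs AD380: 5
  AD371 vs AD380: 10
The smallest is 2, between AD253 and AD380.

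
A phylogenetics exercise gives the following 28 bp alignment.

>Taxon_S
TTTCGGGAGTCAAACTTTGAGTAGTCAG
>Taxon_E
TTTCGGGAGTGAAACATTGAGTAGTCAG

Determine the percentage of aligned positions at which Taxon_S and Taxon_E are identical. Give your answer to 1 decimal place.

Mismatches occur at site 11 (C↔G), site 16 (T↔A).
26 of the 28 sites match, so the percent identity is 26/28 × 100 = 92.9%.

92.9%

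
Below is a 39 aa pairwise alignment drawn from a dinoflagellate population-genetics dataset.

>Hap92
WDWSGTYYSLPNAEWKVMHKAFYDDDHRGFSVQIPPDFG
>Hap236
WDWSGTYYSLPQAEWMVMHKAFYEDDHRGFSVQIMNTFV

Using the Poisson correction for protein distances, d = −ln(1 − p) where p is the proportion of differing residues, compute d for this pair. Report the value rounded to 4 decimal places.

0.1978

Mismatches occur at site 12 (N↔Q), site 16 (K↔M), site 24 (D↔E), site 35 (P↔M), site 36 (P↔N), site 37 (D↔T), site 39 (G↔V).
p = 7/39 = 0.179487.
d = −ln(1 − 0.179487) = −ln(0.820513) = 0.1978.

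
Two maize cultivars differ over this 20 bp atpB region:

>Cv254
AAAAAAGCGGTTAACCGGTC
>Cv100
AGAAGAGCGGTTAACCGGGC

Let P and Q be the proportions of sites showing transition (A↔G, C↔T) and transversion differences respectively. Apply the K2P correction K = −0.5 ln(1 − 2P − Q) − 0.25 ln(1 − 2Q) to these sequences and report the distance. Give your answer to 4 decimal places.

The sequences differ at positions 2 (A/G, transition), 5 (A/G, transition), 19 (T/G, transversion).
Of the 3 differences, 2 transitions and 1 transversion over 20 sites: P = 2/20 = 0.100000, Q = 1/20 = 0.050000.
d = −0.5·ln(0.750000) − 0.25·ln(0.900000) = −0.5·(-0.287682) − 0.25·(-0.105361) = 0.1702.

0.1702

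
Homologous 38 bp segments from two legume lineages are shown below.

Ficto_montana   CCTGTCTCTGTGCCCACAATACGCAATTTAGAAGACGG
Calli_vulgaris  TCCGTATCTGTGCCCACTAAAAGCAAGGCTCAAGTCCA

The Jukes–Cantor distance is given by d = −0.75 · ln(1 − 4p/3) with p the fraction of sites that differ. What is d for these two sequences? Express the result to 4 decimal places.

Differing sites — 1:C/T; 3:T/C; 6:C/A; 18:A/T; 20:T/A; 22:C/A; 27:T/G; 28:T/G; 29:T/C; 30:A/T; 31:G/C; 35:A/T; 37:G/C; 38:G/A.
p = 14/38 = 0.368421.
d = −0.75 · ln(1 − (4/3)·0.368421) = −0.75 · ln(0.508772) = −0.75 · (-0.675755) = 0.5068.

0.5068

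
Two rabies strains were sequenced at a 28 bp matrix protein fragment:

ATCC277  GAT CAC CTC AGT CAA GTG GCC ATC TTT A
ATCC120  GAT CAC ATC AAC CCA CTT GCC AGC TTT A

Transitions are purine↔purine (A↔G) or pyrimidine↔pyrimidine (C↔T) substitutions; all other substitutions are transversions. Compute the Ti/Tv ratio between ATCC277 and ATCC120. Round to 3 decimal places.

0.400

Mismatches occur at site 7 (C↔A, transversion), site 11 (G↔A, transition), site 12 (T↔C, transition), site 14 (A↔C, transversion), site 16 (G↔C, transversion), site 18 (G↔T, transversion), site 23 (T↔G, transversion).
Of the 7 differences, 2 transitions and 5 transversions, so Ti/Tv = 2/5 = 0.400.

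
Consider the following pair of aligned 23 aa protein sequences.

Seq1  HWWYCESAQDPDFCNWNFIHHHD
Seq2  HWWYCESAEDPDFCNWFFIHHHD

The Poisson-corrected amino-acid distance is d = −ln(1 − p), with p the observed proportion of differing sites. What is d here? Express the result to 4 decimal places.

The sequences differ at positions 9 (Q/E), 17 (N/F).
p = 2/23 = 0.086957.
d = −ln(1 − 0.086957) = −ln(0.913043) = 0.0910.

0.0910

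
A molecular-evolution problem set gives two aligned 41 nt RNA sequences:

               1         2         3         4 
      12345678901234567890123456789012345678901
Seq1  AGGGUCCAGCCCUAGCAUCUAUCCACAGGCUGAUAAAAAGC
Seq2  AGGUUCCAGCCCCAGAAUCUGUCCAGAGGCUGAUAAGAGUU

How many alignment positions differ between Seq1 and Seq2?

9

The sequences differ at positions 4 (G/U), 13 (U/C), 16 (C/A), 21 (A/G), 26 (C/G), 37 (A/G), 39 (A/G), 40 (G/U), 41 (C/U).
That gives 9 mismatches out of 41 aligned sites, so the Hamming distance is 9.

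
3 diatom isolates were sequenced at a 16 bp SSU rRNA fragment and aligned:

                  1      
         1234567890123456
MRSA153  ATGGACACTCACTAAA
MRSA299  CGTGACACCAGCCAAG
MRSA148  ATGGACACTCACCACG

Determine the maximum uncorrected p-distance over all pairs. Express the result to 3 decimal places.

Pairwise Hamming distances:
  MRSA153 vs MRSA299: 8
  MRSA153 vs MRSA148: 3
  MRSA299 vs MRSA148: 7
The largest is 8 mismatches, between MRSA153 and MRSA299; p = 8/16 = 0.500.

0.500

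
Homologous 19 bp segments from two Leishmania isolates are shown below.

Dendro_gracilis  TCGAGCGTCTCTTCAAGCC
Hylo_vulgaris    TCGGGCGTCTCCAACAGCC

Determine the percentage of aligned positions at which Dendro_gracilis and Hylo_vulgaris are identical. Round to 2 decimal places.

73.68%

The sequences differ at positions 4 (A/G), 12 (T/C), 13 (T/A), 14 (C/A), 15 (A/C).
14 of the 19 sites match, so the percent identity is 14/19 × 100 = 73.68%.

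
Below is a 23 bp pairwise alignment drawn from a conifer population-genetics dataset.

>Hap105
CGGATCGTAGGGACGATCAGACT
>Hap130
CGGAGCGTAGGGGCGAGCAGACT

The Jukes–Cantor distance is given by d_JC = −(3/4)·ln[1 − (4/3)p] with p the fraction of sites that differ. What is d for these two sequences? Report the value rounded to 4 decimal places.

0.1433

Differing sites — 5:T/G; 13:A/G; 17:T/G.
p = 3/23 = 0.130435.
d = −0.75 · ln(1 − (4/3)·0.130435) = −0.75 · ln(0.826087) = −0.75 · (-0.191055) = 0.1433.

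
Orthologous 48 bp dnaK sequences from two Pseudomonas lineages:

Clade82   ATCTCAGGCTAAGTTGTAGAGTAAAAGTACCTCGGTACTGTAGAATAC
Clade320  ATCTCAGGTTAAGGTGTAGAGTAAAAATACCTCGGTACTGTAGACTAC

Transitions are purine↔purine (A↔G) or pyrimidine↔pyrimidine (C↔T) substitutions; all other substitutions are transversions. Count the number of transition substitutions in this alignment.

2

The sequences differ at positions 9 (C/T, transition), 14 (T/G, transversion), 27 (G/A, transition), 45 (A/C, transversion).
Of the 4 differences, 2 transitions and 2 transversions, so the answer is 2.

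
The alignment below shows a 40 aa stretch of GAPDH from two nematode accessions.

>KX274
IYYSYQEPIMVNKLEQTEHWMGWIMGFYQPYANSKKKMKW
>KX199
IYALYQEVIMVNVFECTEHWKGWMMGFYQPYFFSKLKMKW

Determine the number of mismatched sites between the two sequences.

11

Mismatches occur at site 3 (Y↔A), site 4 (S↔L), site 8 (P↔V), site 13 (K↔V), site 14 (L↔F), site 16 (Q↔C), site 21 (M↔K), site 24 (I↔M), site 32 (A↔F), site 33 (N↔F), site 36 (K↔L).
That gives 11 mismatches out of 40 aligned sites, so the Hamming distance is 11.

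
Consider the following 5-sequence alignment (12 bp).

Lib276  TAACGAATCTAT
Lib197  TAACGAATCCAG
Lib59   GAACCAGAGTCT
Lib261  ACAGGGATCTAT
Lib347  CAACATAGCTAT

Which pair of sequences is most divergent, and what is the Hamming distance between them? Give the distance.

9

Pairwise Hamming distances:
  Lib276 vs Lib197: 2
  Lib276 vs Lib59: 6
  Lib276 vs Lib261: 4
  Lib276 vs Lib347: 4
  Lib197 vs Lib59: 8
  Lib197 vs Lib261: 6
  Lib197 vs Lib347: 6
  Lib59 vs Lib261: 9
  Lib59 vs Lib347: 7
  Lib261 vs Lib347: 6
The largest is 9, between Lib59 and Lib261.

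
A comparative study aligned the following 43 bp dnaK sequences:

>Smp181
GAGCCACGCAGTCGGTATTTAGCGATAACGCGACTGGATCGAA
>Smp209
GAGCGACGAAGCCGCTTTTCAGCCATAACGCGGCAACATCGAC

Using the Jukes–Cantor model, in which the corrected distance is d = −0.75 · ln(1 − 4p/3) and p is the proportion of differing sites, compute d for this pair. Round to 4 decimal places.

0.3490

Mismatches occur at site 5 (C→G), site 9 (C→A), site 12 (T→C), site 15 (G→C), site 17 (A→T), site 20 (T→C), site 24 (G→C), site 33 (A→G), site 35 (T→A), site 36 (G→A), site 37 (G→C), site 43 (A→C).
p = 12/43 = 0.279070.
d = −0.75 · ln(1 − (4/3)·0.279070) = −0.75 · ln(0.627907) = −0.75 · (-0.465363) = 0.3490.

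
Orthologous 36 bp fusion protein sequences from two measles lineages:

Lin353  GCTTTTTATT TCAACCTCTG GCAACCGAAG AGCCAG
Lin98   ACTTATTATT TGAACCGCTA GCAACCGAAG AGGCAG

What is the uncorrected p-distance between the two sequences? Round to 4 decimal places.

0.1667

Differing sites — 1:G/A; 5:T/A; 12:C/G; 17:T/G; 20:G/A; 33:C/G.
There are 6 differences over 36 sites, so p = 6/36 = 0.1667.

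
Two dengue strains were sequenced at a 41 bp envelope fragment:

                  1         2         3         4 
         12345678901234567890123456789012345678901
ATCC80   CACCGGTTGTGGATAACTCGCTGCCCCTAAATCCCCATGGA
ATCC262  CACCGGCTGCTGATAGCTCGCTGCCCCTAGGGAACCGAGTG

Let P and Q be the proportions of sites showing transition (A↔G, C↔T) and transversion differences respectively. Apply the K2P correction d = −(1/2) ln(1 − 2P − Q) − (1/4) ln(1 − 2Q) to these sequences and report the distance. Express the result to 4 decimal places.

0.4211

Differing sites — 7:T/C (Ti); 10:T/C (Ti); 11:G/T (Tv); 16:A/G (Ti); 30:A/G (Ti); 31:A/G (Ti); 32:T/G (Tv); 33:C/A (Tv); 34:C/A (Tv); 37:A/G (Ti); 38:T/A (Tv); 40:G/T (Tv); 41:A/G (Ti).
Of the 13 differences, 7 transitions and 6 transversions over 41 sites: P = 7/41 = 0.170732, Q = 6/41 = 0.146341.
d = −0.5·ln(0.512195) − 0.25·ln(0.707318) = −0.5·(-0.669050) − 0.25·(-0.346275) = 0.4211.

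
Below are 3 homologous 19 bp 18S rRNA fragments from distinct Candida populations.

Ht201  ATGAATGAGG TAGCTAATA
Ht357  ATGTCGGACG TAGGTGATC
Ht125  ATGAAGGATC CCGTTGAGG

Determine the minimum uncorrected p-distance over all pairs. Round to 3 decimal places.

0.368

Pairwise Hamming distances:
  Ht201 vs Ht357: 7
  Ht201 vs Ht125: 9
  Ht357 vs Ht125: 9
The smallest is 7 mismatches, between Ht201 and Ht357; p = 7/19 = 0.368.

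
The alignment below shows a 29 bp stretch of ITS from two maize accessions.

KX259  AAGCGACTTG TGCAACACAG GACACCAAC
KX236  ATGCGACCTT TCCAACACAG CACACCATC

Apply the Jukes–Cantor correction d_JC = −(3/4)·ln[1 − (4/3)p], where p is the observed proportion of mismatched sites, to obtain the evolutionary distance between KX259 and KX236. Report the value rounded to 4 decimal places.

Differing sites — 2:A/T; 8:T/C; 10:G/T; 12:G/C; 21:G/C; 28:A/T.
p = 6/29 = 0.206897.
d = −0.75 · ln(1 − (4/3)·0.206897) = −0.75 · ln(0.724137) = −0.75 · (-0.322775) = 0.2421.

0.2421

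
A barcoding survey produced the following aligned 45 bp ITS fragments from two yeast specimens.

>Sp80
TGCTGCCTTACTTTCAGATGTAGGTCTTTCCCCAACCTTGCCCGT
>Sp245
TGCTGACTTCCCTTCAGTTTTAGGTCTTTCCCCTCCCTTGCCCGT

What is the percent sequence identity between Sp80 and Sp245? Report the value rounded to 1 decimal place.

84.4%

Differing sites — 6:C/A; 10:A/C; 12:T/C; 18:A/T; 20:G/T; 34:A/T; 35:A/C.
38 of the 45 sites match, so the percent identity is 38/45 × 100 = 84.4%.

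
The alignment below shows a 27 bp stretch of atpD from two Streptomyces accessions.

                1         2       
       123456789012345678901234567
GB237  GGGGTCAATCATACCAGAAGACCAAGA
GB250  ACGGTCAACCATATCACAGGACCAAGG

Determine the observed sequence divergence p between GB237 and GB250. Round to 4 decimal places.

0.2593

Mismatches occur at site 1 (G/A), site 2 (G/C), site 9 (T/C), site 14 (C/T), site 17 (G/C), site 19 (A/G), site 27 (A/G).
There are 7 differences over 27 sites, so p = 7/27 = 0.2593.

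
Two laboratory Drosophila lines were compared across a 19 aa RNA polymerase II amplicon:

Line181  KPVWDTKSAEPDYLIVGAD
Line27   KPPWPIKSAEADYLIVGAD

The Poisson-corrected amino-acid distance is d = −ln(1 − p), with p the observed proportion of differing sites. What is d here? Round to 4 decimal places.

The sequences differ at positions 3 (V/P), 5 (D/P), 6 (T/I), 11 (P/A).
p = 4/19 = 0.210526.
d = −ln(1 − 0.210526) = −ln(0.789474) = 0.2364.

0.2364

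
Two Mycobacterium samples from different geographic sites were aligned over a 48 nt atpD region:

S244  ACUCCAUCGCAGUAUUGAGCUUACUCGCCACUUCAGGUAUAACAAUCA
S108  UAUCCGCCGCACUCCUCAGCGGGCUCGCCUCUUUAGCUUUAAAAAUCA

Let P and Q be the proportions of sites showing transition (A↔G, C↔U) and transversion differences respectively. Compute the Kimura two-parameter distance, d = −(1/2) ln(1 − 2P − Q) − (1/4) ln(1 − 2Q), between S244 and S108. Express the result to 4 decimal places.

Mismatches occur at site 1 (A/U, transversion), site 2 (C/A, transversion), site 6 (A/G, transition), site 7 (U/C, transition), site 12 (G/C, transversion), site 14 (A/C, transversion), site 15 (U/C, transition), site 17 (G/C, transversion), site 21 (U/G, transversion), site 22 (U/G, transversion), site 23 (A/G, transition), site 30 (A/U, transversion), site 34 (C/U, transition), site 37 (G/C, transversion), site 39 (A/U, transversion), site 43 (C/A, transversion).
Of the 16 differences, 5 transitions and 11 transversions over 48 sites: P = 5/48 = 0.104167, Q = 11/48 = 0.229167.
d = −0.5·ln(0.562499) − 0.25·ln(0.541666) = −0.5·(-0.575366) − 0.25·(-0.613106) = 0.4410.

0.4410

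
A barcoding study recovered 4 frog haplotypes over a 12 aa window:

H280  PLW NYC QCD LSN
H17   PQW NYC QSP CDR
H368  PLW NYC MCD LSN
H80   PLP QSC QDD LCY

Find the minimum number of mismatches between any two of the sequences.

1

Pairwise Hamming distances:
  H280 vs H17: 6
  H280 vs H368: 1
  H280 vs H80: 6
  H17 vs H368: 7
  H17 vs H80: 9
  H368 vs H80: 7
The smallest is 1, between H280 and H368.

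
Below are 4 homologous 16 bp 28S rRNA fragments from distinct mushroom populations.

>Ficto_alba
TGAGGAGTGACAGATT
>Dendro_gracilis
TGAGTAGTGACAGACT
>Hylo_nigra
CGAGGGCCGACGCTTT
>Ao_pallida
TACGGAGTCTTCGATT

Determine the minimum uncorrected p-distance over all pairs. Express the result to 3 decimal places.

0.125

Pairwise Hamming distances:
  Ficto_alba vs Dendro_gracilis: 2
  Ficto_alba vs Hylo_nigra: 7
  Ficto_alba vs Ao_pallida: 6
  Dendro_gracilis vs Hylo_nigra: 9
  Dendro_gracilis vs Ao_pallida: 8
  Hylo_nigra vs Ao_pallida: 12
The smallest is 2 mismatches, between Ficto_alba and Dendro_gracilis; p = 2/16 = 0.125.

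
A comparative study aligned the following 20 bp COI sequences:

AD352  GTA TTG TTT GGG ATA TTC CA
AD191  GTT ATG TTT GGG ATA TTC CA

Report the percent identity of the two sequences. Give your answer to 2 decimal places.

90.00%

Mismatches occur at site 3 (A↔T), site 4 (T↔A).
18 of the 20 sites match, so the percent identity is 18/20 × 100 = 90.00%.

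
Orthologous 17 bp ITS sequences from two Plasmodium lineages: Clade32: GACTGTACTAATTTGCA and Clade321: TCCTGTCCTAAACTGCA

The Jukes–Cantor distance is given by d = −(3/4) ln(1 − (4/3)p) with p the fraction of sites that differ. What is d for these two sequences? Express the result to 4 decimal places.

0.3734

Differing sites — 1:G/T; 2:A/C; 7:A/C; 12:T/A; 13:T/C.
p = 5/17 = 0.294118.
d = −0.75 · ln(1 − (4/3)·0.294118) = −0.75 · ln(0.607843) = −0.75 · (-0.497839) = 0.3734.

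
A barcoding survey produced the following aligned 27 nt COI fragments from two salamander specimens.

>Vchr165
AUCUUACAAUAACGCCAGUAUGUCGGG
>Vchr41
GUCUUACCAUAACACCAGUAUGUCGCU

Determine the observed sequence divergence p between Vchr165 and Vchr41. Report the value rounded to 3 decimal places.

0.185

Differing sites — 1:A/G; 8:A/C; 14:G/A; 26:G/C; 27:G/U.
There are 5 differences over 27 sites, so p = 5/27 = 0.185.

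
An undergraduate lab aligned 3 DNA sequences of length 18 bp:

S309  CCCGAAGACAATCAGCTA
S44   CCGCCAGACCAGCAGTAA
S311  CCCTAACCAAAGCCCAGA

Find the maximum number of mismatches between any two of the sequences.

Pairwise Hamming distances:
  S309 vs S44: 7
  S309 vs S311: 9
  S44 vs S311: 11
The largest is 11, between S44 and S311.

11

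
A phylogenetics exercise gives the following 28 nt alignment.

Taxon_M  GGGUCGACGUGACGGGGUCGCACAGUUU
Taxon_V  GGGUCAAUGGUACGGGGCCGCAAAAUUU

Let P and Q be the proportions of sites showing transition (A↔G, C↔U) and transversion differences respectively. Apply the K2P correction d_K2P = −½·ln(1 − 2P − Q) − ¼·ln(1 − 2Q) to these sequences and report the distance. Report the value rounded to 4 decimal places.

0.3098

The sequences differ at positions 6 (G/A, transition), 8 (C/U, transition), 10 (U/G, transversion), 11 (G/U, transversion), 18 (U/C, transition), 23 (C/A, transversion), 25 (G/A, transition).
Of the 7 differences, 4 transitions and 3 transversions over 28 sites: P = 4/28 = 0.142857, Q = 3/28 = 0.107143.
d = −0.5·ln(0.607143) − 0.25·ln(0.785714) = −0.5·(-0.498991) − 0.25·(-0.241162) = 0.3098.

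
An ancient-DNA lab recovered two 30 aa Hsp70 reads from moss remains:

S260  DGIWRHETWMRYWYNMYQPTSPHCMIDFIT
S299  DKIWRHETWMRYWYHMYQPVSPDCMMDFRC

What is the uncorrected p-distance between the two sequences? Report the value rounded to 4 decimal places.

0.2333

Differing sites — 2:G/K; 15:N/H; 20:T/V; 23:H/D; 26:I/M; 29:I/R; 30:T/C.
There are 7 differences over 30 sites, so p = 7/30 = 0.2333.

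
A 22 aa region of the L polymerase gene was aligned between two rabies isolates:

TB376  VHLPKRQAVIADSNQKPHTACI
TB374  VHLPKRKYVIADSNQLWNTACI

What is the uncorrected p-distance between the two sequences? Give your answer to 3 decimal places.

0.227

The sequences differ at positions 7 (Q/K), 8 (A/Y), 16 (K/L), 17 (P/W), 18 (H/N).
There are 5 differences over 22 sites, so p = 5/22 = 0.227.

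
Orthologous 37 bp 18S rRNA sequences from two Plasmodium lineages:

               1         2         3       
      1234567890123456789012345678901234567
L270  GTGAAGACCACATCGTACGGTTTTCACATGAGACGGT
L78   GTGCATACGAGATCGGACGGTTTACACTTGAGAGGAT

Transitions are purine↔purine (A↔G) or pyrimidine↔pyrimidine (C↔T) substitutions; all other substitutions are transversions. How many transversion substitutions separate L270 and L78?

8

Mismatches occur at site 4 (A→C, transversion), site 6 (G→T, transversion), site 9 (C→G, transversion), site 11 (C→G, transversion), site 16 (T→G, transversion), site 24 (T→A, transversion), site 28 (A→T, transversion), site 34 (C→G, transversion), site 36 (G→A, transition).
Of the 9 differences, 1 transition and 8 transversions, so the answer is 8.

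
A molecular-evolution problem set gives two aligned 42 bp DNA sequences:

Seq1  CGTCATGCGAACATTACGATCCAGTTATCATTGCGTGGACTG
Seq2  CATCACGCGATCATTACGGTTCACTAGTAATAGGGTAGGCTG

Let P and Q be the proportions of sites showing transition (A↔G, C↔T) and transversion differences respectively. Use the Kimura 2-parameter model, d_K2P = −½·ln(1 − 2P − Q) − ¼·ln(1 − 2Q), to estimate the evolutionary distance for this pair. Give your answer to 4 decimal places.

0.4074

Mismatches occur at site 2 (G→A, transition), site 6 (T→C, transition), site 11 (A→T, transversion), site 19 (A→G, transition), site 21 (C→T, transition), site 24 (G→C, transversion), site 26 (T→A, transversion), site 27 (A→G, transition), site 29 (C→A, transversion), site 32 (T→A, transversion), site 34 (C→G, transversion), site 37 (G→A, transition), site 39 (A→G, transition).
Of the 13 differences, 7 transitions and 6 transversions over 42 sites: P = 7/42 = 0.166667, Q = 6/42 = 0.142857.
d = −0.5·ln(0.523809) − 0.25·ln(0.714286) = −0.5·(-0.646628) − 0.25·(-0.336472) = 0.4074.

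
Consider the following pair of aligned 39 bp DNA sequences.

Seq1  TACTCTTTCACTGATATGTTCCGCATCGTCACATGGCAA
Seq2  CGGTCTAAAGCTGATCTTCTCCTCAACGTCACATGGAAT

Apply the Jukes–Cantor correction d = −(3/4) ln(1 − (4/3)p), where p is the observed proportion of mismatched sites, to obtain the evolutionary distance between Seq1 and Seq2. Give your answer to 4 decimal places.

0.4885

Mismatches occur at site 1 (T→C), site 2 (A→G), site 3 (C→G), site 7 (T→A), site 8 (T→A), site 9 (C→A), site 10 (A→G), site 16 (A→C), site 18 (G→T), site 19 (T→C), site 23 (G→T), site 26 (T→A), site 37 (C→A), site 39 (A→T).
p = 14/39 = 0.358974.
d = −0.75 · ln(1 − (4/3)·0.358974) = −0.75 · ln(0.521368) = −0.75 · (-0.651299) = 0.4885.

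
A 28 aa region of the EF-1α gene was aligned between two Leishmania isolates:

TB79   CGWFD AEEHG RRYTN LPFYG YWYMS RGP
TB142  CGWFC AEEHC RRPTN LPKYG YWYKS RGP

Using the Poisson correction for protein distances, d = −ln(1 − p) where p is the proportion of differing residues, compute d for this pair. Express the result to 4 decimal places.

The sequences differ at positions 5 (D/C), 10 (G/C), 13 (Y/P), 18 (F/K), 24 (M/K).
p = 5/28 = 0.178571.
d = −ln(1 − 0.178571) = −ln(0.821429) = 0.1967.

0.1967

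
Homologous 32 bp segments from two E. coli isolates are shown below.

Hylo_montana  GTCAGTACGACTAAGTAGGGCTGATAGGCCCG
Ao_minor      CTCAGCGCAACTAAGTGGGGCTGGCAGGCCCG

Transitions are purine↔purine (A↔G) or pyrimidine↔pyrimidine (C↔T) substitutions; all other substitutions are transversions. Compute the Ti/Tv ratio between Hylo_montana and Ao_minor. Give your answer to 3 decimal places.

The sequences differ at positions 1 (G/C, transversion), 6 (T/C, transition), 7 (A/G, transition), 9 (G/A, transition), 17 (A/G, transition), 24 (A/G, transition), 25 (T/C, transition).
Of the 7 differences, 6 transitions and 1 transversion, so Ti/Tv = 6/1 = 6.000.

6.000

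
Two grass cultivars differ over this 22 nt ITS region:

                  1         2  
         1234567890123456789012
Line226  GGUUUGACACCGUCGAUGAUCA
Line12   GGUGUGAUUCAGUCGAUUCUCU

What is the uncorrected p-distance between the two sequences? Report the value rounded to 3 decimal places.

The sequences differ at positions 4 (U/G), 8 (C/U), 9 (A/U), 11 (C/A), 18 (G/U), 19 (A/C), 22 (A/U).
There are 7 differences over 22 sites, so p = 7/22 = 0.318.

0.318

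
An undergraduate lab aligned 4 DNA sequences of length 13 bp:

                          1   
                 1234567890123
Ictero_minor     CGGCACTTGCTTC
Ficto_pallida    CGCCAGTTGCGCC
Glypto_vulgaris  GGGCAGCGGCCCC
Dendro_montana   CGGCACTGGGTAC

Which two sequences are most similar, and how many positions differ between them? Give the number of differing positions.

Pairwise Hamming distances:
  Ictero_minor vs Ficto_pallida: 4
  Ictero_minor vs Glypto_vulgaris: 6
  Ictero_minor vs Dendro_montana: 3
  Ficto_pallida vs Glypto_vulgaris: 5
  Ficto_pallida vs Dendro_montana: 6
  Glypto_vulgaris vs Dendro_montana: 6
The smallest is 3, between Ictero_minor and Dendro_montana.

3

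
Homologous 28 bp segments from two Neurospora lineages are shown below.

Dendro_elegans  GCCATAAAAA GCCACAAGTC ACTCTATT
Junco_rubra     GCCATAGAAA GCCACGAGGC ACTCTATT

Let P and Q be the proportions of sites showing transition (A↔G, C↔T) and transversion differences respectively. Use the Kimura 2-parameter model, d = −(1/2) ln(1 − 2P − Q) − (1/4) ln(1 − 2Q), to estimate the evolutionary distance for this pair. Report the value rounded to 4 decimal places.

Mismatches occur at site 7 (A→G, transition), site 16 (A→G, transition), site 19 (T→G, transversion).
Of the 3 differences, 2 transitions and 1 transversion over 28 sites: P = 2/28 = 0.071429, Q = 1/28 = 0.035714.
d = −0.5·ln(0.821428) − 0.25·ln(0.928572) = −0.5·(-0.196711) − 0.25·(-0.074107) = 0.1169.

0.1169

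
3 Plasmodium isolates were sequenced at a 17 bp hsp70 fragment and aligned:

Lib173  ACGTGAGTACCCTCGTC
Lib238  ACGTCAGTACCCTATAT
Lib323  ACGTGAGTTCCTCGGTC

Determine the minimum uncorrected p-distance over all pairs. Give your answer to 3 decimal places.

Pairwise Hamming distances:
  Lib173 vs Lib238: 5
  Lib173 vs Lib323: 4
  Lib238 vs Lib323: 8
The smallest is 4 mismatches, between Lib173 and Lib323; p = 4/17 = 0.235.

0.235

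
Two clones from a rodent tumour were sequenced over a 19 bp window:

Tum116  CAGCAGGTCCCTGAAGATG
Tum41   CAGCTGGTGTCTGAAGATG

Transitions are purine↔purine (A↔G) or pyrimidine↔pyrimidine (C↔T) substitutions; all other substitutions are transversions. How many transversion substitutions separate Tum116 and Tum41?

Differing sites — 5:A/T (Tv); 9:C/G (Tv); 10:C/T (Ti).
Of the 3 differences, 1 transition and 2 transversions, so the answer is 2.

2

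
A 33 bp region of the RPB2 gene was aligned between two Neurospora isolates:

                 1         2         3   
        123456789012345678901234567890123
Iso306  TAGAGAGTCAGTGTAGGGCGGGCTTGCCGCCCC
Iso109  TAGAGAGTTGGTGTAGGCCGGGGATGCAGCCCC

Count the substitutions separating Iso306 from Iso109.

6

Mismatches occur at site 9 (C→T), site 10 (A→G), site 18 (G→C), site 23 (C→G), site 24 (T→A), site 28 (C→A).
That gives 6 mismatches out of 33 aligned sites, so the Hamming distance is 6.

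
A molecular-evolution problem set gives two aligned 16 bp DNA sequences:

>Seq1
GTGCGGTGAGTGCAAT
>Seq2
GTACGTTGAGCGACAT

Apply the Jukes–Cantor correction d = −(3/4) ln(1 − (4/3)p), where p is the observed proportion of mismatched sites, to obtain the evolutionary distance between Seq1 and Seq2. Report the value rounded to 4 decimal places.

0.4042

Differing sites — 3:G/A; 6:G/T; 11:T/C; 13:C/A; 14:A/C.
p = 5/16 = 0.312500.
d = −0.75 · ln(1 − (4/3)·0.312500) = −0.75 · ln(0.583333) = −0.75 · (-0.538997) = 0.4042.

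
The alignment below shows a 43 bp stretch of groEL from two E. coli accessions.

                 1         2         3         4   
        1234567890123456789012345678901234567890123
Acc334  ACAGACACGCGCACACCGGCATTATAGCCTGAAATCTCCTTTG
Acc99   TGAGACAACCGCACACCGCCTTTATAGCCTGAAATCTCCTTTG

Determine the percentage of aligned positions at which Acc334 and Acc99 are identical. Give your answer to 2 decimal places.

86.05%

Differing sites — 1:A/T; 2:C/G; 8:C/A; 9:G/C; 19:G/C; 21:A/T.
37 of the 43 sites match, so the percent identity is 37/43 × 100 = 86.05%.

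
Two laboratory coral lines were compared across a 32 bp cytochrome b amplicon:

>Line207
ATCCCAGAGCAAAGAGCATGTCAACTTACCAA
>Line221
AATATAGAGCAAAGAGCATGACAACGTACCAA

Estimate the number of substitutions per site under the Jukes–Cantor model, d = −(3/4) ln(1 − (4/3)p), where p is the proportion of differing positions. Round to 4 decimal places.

0.2158

Differing sites — 2:T/A; 3:C/T; 4:C/A; 5:C/T; 21:T/A; 26:T/G.
p = 6/32 = 0.187500.
d = −0.75 · ln(1 − (4/3)·0.187500) = −0.75 · ln(0.750000) = −0.75 · (-0.287682) = 0.2158.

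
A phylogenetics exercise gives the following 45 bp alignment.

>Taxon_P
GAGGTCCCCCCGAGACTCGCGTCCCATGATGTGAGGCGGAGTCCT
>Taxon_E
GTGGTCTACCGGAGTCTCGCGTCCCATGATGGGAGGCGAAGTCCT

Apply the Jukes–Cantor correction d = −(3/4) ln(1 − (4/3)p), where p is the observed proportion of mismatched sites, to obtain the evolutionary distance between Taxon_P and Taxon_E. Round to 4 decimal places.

0.1743

The sequences differ at positions 2 (A/T), 7 (C/T), 8 (C/A), 11 (C/G), 15 (A/T), 32 (T/G), 39 (G/A).
p = 7/45 = 0.155556.
d = −0.75 · ln(1 − (4/3)·0.155556) = −0.75 · ln(0.792592) = −0.75 · (-0.232447) = 0.1743.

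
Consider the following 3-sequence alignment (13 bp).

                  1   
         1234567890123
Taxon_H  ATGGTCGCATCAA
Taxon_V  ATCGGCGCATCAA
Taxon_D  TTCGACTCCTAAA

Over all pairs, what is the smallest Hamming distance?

Pairwise Hamming distances:
  Taxon_H vs Taxon_V: 2
  Taxon_H vs Taxon_D: 6
  Taxon_V vs Taxon_D: 5
The smallest is 2, between Taxon_H and Taxon_V.

2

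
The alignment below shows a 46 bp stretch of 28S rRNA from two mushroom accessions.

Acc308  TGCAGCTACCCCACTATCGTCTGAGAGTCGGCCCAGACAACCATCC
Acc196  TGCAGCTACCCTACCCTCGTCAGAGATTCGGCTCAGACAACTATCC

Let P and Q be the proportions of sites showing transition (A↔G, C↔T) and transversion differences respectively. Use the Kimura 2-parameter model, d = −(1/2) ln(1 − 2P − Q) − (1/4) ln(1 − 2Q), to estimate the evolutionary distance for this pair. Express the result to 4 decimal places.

0.1716

Mismatches occur at site 12 (C→T, transition), site 15 (T→C, transition), site 16 (A→C, transversion), site 22 (T→A, transversion), site 27 (G→T, transversion), site 33 (C→T, transition), site 42 (C→T, transition).
Of the 7 differences, 4 transitions and 3 transversions over 46 sites: P = 4/46 = 0.086957, Q = 3/46 = 0.065217.
d = −0.5·ln(0.760869) − 0.25·ln(0.869566) = −0.5·(-0.273294) − 0.25·(-0.139761) = 0.1716.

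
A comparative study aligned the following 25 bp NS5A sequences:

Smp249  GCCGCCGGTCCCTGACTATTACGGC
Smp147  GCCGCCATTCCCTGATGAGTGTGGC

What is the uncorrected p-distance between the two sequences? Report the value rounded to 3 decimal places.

Differing sites — 7:G/A; 8:G/T; 16:C/T; 17:T/G; 19:T/G; 21:A/G; 22:C/T.
There are 7 differences over 25 sites, so p = 7/25 = 0.280.

0.280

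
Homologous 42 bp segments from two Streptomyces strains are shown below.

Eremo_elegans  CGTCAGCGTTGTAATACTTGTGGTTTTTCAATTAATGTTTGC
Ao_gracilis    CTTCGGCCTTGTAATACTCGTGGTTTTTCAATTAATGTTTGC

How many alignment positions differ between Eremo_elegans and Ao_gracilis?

Mismatches occur at site 2 (G→T), site 5 (A→G), site 8 (G→C), site 19 (T→C).
That gives 4 mismatches out of 42 aligned sites, so the Hamming distance is 4.

4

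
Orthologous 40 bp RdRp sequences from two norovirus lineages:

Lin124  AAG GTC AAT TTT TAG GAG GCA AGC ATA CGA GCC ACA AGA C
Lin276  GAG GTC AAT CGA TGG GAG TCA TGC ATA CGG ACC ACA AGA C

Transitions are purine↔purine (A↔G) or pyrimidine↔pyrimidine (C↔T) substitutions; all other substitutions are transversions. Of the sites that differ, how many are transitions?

Differing sites — 1:A/G (Ti); 10:T/C (Ti); 11:T/G (Tv); 12:T/A (Tv); 14:A/G (Ti); 19:G/T (Tv); 22:A/T (Tv); 30:A/G (Ti); 31:G/A (Ti).
Of the 9 differences, 5 transitions and 4 transversions, so the answer is 5.

5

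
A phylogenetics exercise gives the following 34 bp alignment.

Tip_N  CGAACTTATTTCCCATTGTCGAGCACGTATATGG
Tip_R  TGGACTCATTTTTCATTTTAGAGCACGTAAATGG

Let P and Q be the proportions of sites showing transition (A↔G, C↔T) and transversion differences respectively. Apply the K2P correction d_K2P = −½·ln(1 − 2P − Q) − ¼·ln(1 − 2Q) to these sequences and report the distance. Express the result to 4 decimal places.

0.2895

Mismatches occur at site 1 (C↔T, transition), site 3 (A↔G, transition), site 7 (T↔C, transition), site 12 (C↔T, transition), site 13 (C↔T, transition), site 18 (G↔T, transversion), site 20 (C↔A, transversion), site 30 (T↔A, transversion).
Of the 8 differences, 5 transitions and 3 transversions over 34 sites: P = 5/34 = 0.147059, Q = 3/34 = 0.088235.
d = −0.5·ln(0.617647) − 0.25·ln(0.823530) = −0.5·(-0.481838) − 0.25·(-0.194155) = 0.2895.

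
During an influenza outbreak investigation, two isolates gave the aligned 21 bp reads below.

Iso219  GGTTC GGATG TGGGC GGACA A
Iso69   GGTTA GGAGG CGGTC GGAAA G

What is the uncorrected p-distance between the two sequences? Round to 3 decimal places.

0.286

The sequences differ at positions 5 (C/A), 9 (T/G), 11 (T/C), 14 (G/T), 19 (C/A), 21 (A/G).
There are 6 differences over 21 sites, so p = 6/21 = 0.286.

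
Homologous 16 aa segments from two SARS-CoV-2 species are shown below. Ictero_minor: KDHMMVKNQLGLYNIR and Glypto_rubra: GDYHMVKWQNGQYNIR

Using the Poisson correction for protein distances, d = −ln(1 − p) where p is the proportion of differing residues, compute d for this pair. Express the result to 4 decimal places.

The sequences differ at positions 1 (K/G), 3 (H/Y), 4 (M/H), 8 (N/W), 10 (L/N), 12 (L/Q).
p = 6/16 = 0.375000.
d = −ln(1 − 0.375000) = −ln(0.625000) = 0.4700.

0.4700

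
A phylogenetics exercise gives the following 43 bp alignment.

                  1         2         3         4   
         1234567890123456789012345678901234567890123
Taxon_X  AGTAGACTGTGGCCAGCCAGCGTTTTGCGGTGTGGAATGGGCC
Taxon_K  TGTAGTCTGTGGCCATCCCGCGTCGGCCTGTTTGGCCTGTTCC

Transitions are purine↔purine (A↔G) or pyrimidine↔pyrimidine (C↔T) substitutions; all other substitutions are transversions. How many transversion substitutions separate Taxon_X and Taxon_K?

13

Mismatches occur at site 1 (A/T, transversion), site 6 (A/T, transversion), site 16 (G/T, transversion), site 19 (A/C, transversion), site 24 (T/C, transition), site 25 (T/G, transversion), site 26 (T/G, transversion), site 27 (G/C, transversion), site 29 (G/T, transversion), site 32 (G/T, transversion), site 36 (A/C, transversion), site 37 (A/C, transversion), site 40 (G/T, transversion), site 41 (G/T, transversion).
Of the 14 differences, 1 transition and 13 transversions, so the answer is 13.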